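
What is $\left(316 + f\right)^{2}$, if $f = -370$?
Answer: $2916$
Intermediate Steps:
$\left(316 + f\right)^{2} = \left(316 - 370\right)^{2} = \left(-54\right)^{2} = 2916$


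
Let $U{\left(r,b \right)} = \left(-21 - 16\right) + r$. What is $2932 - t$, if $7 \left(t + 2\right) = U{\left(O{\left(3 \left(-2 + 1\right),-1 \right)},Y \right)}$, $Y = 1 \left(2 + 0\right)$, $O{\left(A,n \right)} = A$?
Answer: $\frac{20578}{7} \approx 2939.7$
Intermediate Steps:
$Y = 2$ ($Y = 1 \cdot 2 = 2$)
$U{\left(r,b \right)} = -37 + r$
$t = - \frac{54}{7}$ ($t = -2 + \frac{-37 + 3 \left(-2 + 1\right)}{7} = -2 + \frac{-37 + 3 \left(-1\right)}{7} = -2 + \frac{-37 - 3}{7} = -2 + \frac{1}{7} \left(-40\right) = -2 - \frac{40}{7} = - \frac{54}{7} \approx -7.7143$)
$2932 - t = 2932 - - \frac{54}{7} = 2932 + \frac{54}{7} = \frac{20578}{7}$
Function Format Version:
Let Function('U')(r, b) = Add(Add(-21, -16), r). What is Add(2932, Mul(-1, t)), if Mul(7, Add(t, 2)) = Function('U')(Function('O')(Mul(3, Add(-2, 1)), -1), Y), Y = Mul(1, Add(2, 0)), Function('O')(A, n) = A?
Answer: Rational(20578, 7) ≈ 2939.7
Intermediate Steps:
Y = 2 (Y = Mul(1, 2) = 2)
Function('U')(r, b) = Add(-37, r)
t = Rational(-54, 7) (t = Add(-2, Mul(Rational(1, 7), Add(-37, Mul(3, Add(-2, 1))))) = Add(-2, Mul(Rational(1, 7), Add(-37, Mul(3, -1)))) = Add(-2, Mul(Rational(1, 7), Add(-37, -3))) = Add(-2, Mul(Rational(1, 7), -40)) = Add(-2, Rational(-40, 7)) = Rational(-54, 7) ≈ -7.7143)
Add(2932, Mul(-1, t)) = Add(2932, Mul(-1, Rational(-54, 7))) = Add(2932, Rational(54, 7)) = Rational(20578, 7)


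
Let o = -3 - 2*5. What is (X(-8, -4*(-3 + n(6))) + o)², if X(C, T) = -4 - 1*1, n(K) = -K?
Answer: 324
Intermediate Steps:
X(C, T) = -5 (X(C, T) = -4 - 1 = -5)
o = -13 (o = -3 - 10 = -13)
(X(-8, -4*(-3 + n(6))) + o)² = (-5 - 13)² = (-18)² = 324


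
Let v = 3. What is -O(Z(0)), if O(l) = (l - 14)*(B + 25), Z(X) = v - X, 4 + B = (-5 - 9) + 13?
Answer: 220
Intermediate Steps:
B = -5 (B = -4 + ((-5 - 9) + 13) = -4 + (-14 + 13) = -4 - 1 = -5)
Z(X) = 3 - X
O(l) = -280 + 20*l (O(l) = (l - 14)*(-5 + 25) = (-14 + l)*20 = -280 + 20*l)
-O(Z(0)) = -(-280 + 20*(3 - 1*0)) = -(-280 + 20*(3 + 0)) = -(-280 + 20*3) = -(-280 + 60) = -1*(-220) = 220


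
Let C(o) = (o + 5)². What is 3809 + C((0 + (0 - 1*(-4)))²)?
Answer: 4250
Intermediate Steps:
C(o) = (5 + o)²
3809 + C((0 + (0 - 1*(-4)))²) = 3809 + (5 + (0 + (0 - 1*(-4)))²)² = 3809 + (5 + (0 + (0 + 4))²)² = 3809 + (5 + (0 + 4)²)² = 3809 + (5 + 4²)² = 3809 + (5 + 16)² = 3809 + 21² = 3809 + 441 = 4250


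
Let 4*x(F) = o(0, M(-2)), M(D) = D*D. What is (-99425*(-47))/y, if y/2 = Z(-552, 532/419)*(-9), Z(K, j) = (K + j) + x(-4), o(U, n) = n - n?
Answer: 1957976525/4153608 ≈ 471.39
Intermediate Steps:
M(D) = D**2
o(U, n) = 0
x(F) = 0 (x(F) = (1/4)*0 = 0)
Z(K, j) = K + j (Z(K, j) = (K + j) + 0 = K + j)
y = 4153608/419 (y = 2*((-552 + 532/419)*(-9)) = 2*(-230756/419*(-9)) = 2*(2076804/419) = 4153608/419 ≈ 9913.1)
(-99425*(-47))/y = (-99425*(-47))/(4153608/419) = 4672975*(419/4153608) = 1957976525/4153608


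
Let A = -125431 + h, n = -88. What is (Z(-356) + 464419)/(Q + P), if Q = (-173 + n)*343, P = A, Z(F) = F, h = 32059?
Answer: -464063/182895 ≈ -2.5373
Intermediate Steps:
A = -93372 (A = -125431 + 32059 = -93372)
P = -93372
Q = -89523 (Q = (-173 - 88)*343 = -261*343 = -89523)
(Z(-356) + 464419)/(Q + P) = (-356 + 464419)/(-89523 - 93372) = 464063/(-182895) = 464063*(-1/182895) = -464063/182895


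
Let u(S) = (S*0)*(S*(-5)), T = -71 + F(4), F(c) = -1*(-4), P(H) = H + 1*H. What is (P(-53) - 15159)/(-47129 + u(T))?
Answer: 15265/47129 ≈ 0.32390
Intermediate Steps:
P(H) = 2*H (P(H) = H + H = 2*H)
F(c) = 4
T = -67 (T = -71 + 4 = -67)
u(S) = 0 (u(S) = 0*(-5*S) = 0)
(P(-53) - 15159)/(-47129 + u(T)) = (2*(-53) - 15159)/(-47129 + 0) = (-106 - 15159)/(-47129) = -15265*(-1/47129) = 15265/47129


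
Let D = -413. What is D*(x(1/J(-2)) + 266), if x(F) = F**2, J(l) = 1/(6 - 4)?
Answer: -111510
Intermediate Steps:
J(l) = 1/2
D*(x(1/J(-2)) + 266) = -413*((1/(1/2))**2 + 266) = -413*(2**2 + 266) = -413*(4 + 266) = -413*270 = -111510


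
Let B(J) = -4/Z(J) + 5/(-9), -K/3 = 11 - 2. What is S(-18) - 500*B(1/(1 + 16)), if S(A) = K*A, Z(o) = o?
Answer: 312874/9 ≈ 34764.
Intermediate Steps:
K = -27 (K = -3*(11 - 2) = -3*9 = -27)
S(A) = -27*A
B(J) = -5/9 - 4/J (B(J) = -4/J + 5/(-9) = -4/J + 5*(-⅑) = -4/J - 5/9 = -5/9 - 4/J)
S(-18) - 500*B(1/(1 + 16)) = -27*(-18) - 500*(-5/9 - 4/(1/(1 + 16))) = 486 - 500*(-5/9 - 4/(1/17)) = 486 - 500*(-5/9 - 4/1/17) = 486 - 500*(-5/9 - 4*17) = 486 - 500*(-5/9 - 68) = 486 - 500*(-617/9) = 486 + 308500/9 = 312874/9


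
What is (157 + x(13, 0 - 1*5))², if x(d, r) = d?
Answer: 28900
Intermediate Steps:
(157 + x(13, 0 - 1*5))² = (157 + 13)² = 170² = 28900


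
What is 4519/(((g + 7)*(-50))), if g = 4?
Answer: -4519/550 ≈ -8.2164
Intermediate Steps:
4519/(((g + 7)*(-50))) = 4519/(((4 + 7)*(-50))) = 4519/((11*(-50))) = 4519/(-550) = 4519*(-1/550) = -4519/550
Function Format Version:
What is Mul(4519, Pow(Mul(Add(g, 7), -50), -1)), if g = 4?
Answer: Rational(-4519, 550) ≈ -8.2164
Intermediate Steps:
Mul(4519, Pow(Mul(Add(g, 7), -50), -1)) = Mul(4519, Pow(Mul(Add(4, 7), -50), -1)) = Mul(4519, Pow(Mul(11, -50), -1)) = Mul(4519, Pow(-550, -1)) = Mul(4519, Rational(-1, 550)) = Rational(-4519, 550)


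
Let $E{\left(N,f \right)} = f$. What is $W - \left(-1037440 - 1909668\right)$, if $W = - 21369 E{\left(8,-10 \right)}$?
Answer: $3160798$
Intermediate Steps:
$W = 213690$ ($W = \left(-21369\right) \left(-10\right) = 213690$)
$W - \left(-1037440 - 1909668\right) = 213690 - \left(-1037440 - 1909668\right) = 213690 - -2947108 = 213690 + 2947108 = 3160798$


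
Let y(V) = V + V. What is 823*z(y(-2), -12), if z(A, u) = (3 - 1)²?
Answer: 3292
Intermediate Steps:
y(V) = 2*V
z(A, u) = 4 (z(A, u) = 2² = 4)
823*z(y(-2), -12) = 823*4 = 3292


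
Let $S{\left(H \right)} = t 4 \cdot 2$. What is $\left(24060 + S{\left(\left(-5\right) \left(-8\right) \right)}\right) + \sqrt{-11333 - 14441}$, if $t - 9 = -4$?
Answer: $24100 + 7 i \sqrt{526} \approx 24100.0 + 160.54 i$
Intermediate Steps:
$t = 5$ ($t = 9 - 4 = 5$)
$S{\left(H \right)} = 40$ ($S{\left(H \right)} = 5 \cdot 4 \cdot 2 = 20 \cdot 2 = 40$)
$\left(24060 + S{\left(\left(-5\right) \left(-8\right) \right)}\right) + \sqrt{-11333 - 14441} = \left(24060 + 40\right) + \sqrt{-11333 - 14441} = 24100 + \sqrt{-25774} = 24100 + 7 i \sqrt{526}$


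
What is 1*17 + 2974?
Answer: 2991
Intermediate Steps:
1*17 + 2974 = 17 + 2974 = 2991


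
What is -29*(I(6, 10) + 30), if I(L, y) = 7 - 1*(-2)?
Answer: -1131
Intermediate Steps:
I(L, y) = 9 (I(L, y) = 7 + 2 = 9)
-29*(I(6, 10) + 30) = -29*(9 + 30) = -29*39 = -1131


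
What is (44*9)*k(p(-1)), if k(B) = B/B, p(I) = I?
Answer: 396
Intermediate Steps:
k(B) = 1
(44*9)*k(p(-1)) = (44*9)*1 = 396*1 = 396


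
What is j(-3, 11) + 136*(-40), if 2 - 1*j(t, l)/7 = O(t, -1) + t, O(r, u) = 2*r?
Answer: -5363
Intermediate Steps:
j(t, l) = 14 - 21*t (j(t, l) = 14 - 7*(2*t + t) = 14 - 21*t)
j(-3, 11) + 136*(-40) = (14 - 21*(-3)) + 136*(-40) = (14 + 63) - 5440 = 77 - 5440 = -5363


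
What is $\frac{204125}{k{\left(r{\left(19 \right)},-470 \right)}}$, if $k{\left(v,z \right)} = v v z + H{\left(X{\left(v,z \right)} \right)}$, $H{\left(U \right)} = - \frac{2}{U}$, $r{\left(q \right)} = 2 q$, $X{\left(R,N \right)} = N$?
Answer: $- \frac{47969375}{159489799} \approx -0.30077$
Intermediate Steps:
$k{\left(v,z \right)} = - \frac{2}{z} + z v^{2}$ ($k{\left(v,z \right)} = v v z - \frac{2}{z} = v^{2} z - \frac{2}{z} = z v^{2} - \frac{2}{z} = - \frac{2}{z} + z v^{2}$)
$\frac{204125}{k{\left(r{\left(19 \right)},-470 \right)}} = \frac{204125}{- \frac{2}{-470} - 470 \left(2 \cdot 19\right)^{2}} = \frac{204125}{\left(-2\right) \left(- \frac{1}{470}\right) - 470 \cdot 38^{2}} = \frac{204125}{\frac{1}{235} - 678680} = \frac{204125}{- \frac{159489799}{235}} = 204125 \left(- \frac{235}{159489799}\right) = - \frac{47969375}{159489799}$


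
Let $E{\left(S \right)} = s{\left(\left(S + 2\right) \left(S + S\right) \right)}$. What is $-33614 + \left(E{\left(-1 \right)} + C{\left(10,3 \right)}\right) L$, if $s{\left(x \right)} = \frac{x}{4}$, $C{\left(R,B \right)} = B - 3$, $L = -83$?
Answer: $- \frac{67145}{2} \approx -33573.0$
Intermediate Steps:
$C{\left(R,B \right)} = -3 + B$ ($C{\left(R,B \right)} = B - 3 = -3 + B$)
$s{\left(x \right)} = \frac{x}{4}$ ($s{\left(x \right)} = x \frac{1}{4} = \frac{x}{4}$)
$E{\left(S \right)} = \frac{S \left(2 + S\right)}{2}$ ($E{\left(S \right)} = \frac{\left(S + 2\right) \left(S + S\right)}{4} = \frac{\left(2 + S\right) 2 S}{4} = \frac{2 S \left(2 + S\right)}{4} = \frac{S \left(2 + S\right)}{2}$)
$-33614 + \left(E{\left(-1 \right)} + C{\left(10,3 \right)}\right) L = -33614 + \left(\frac{1}{2} \left(-1\right) \left(2 - 1\right) + \left(-3 + 3\right)\right) \left(-83\right) = -33614 + \left(\frac{1}{2} \left(-1\right) 1 + 0\right) \left(-83\right) = -33614 + \left(- \frac{1}{2} + 0\right) \left(-83\right) = -33614 - - \frac{83}{2} = -33614 + \frac{83}{2} = - \frac{67145}{2}$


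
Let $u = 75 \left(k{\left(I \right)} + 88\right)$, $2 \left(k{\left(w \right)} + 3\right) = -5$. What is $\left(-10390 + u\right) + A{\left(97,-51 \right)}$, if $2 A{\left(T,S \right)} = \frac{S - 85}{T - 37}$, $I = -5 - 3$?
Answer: $- \frac{126109}{30} \approx -4203.6$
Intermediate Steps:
$I = -8$ ($I = -5 - 3 = -8$)
$k{\left(w \right)} = - \frac{11}{2}$ ($k{\left(w \right)} = -3 + \frac{1}{2} \left(-5\right) = -3 - \frac{5}{2} = - \frac{11}{2}$)
$A{\left(T,S \right)} = \frac{-85 + S}{2 \left(-37 + T\right)}$ ($A{\left(T,S \right)} = \frac{\left(S - 85\right) \frac{1}{T - 37}}{2} = \frac{\left(-85 + S\right) \frac{1}{-37 + T}}{2} = \frac{\frac{1}{-37 + T} \left(-85 + S\right)}{2} = \frac{-85 + S}{2 \left(-37 + T\right)}$)
$u = \frac{12375}{2}$ ($u = 75 \left(- \frac{11}{2} + 88\right) = 75 \cdot \frac{165}{2} = \frac{12375}{2} \approx 6187.5$)
$\left(-10390 + u\right) + A{\left(97,-51 \right)} = \left(-10390 + \frac{12375}{2}\right) + \frac{-85 - 51}{2 \left(-37 + 97\right)} = - \frac{8405}{2} + \frac{1}{2} \cdot \frac{1}{60} \left(-136\right) = - \frac{8405}{2} - \frac{17}{15} = - \frac{126109}{30}$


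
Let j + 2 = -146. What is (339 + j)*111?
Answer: 21201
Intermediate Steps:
j = -148 (j = -2 - 146 = -148)
(339 + j)*111 = (339 - 148)*111 = 191*111 = 21201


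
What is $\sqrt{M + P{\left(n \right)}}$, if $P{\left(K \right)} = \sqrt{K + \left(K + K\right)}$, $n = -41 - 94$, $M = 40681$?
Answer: $\sqrt{40681 + 9 i \sqrt{5}} \approx 201.7 + 0.0499 i$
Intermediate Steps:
$n = -135$ ($n = -41 - 94 = -135$)
$P{\left(K \right)} = \sqrt{3} \sqrt{K}$ ($P{\left(K \right)} = \sqrt{K + 2 K} = \sqrt{3 K} = \sqrt{3} \sqrt{K}$)
$\sqrt{M + P{\left(n \right)}} = \sqrt{40681 + \sqrt{3} \sqrt{-135}} = \sqrt{40681 + \sqrt{3} \cdot 3 i \sqrt{15}} = \sqrt{40681 + 9 i \sqrt{5}}$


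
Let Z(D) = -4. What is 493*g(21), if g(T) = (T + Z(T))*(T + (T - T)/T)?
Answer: 176001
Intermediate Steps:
g(T) = T*(-4 + T) (g(T) = (T - 4)*(T + (T - T)/T) = (-4 + T)*(T + 0/T) = (-4 + T)*(T + 0) = (-4 + T)*T = T*(-4 + T))
493*g(21) = 493*(21*(-4 + 21)) = 493*(21*17) = 493*357 = 176001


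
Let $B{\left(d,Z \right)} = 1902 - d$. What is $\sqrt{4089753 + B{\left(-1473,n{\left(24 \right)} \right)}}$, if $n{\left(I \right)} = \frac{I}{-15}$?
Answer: $6 \sqrt{113698} \approx 2023.1$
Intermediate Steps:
$n{\left(I \right)} = - \frac{I}{15}$ ($n{\left(I \right)} = I \left(- \frac{1}{15}\right) = - \frac{I}{15}$)
$\sqrt{4089753 + B{\left(-1473,n{\left(24 \right)} \right)}} = \sqrt{4089753 + \left(1902 - -1473\right)} = \sqrt{4089753 + \left(1902 + 1473\right)} = \sqrt{4089753 + 3375} = \sqrt{4093128} = 6 \sqrt{113698}$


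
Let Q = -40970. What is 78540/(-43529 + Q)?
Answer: -78540/84499 ≈ -0.92948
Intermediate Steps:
78540/(-43529 + Q) = 78540/(-43529 - 40970) = 78540/(-84499) = 78540*(-1/84499) = -78540/84499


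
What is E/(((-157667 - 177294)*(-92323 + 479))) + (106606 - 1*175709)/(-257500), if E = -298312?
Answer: 531454700184663/1980442676657500 ≈ 0.26835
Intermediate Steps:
E/(((-157667 - 177294)*(-92323 + 479))) + (106606 - 1*175709)/(-257500) = -298312*1/((-157667 - 177294)*(-92323 + 479)) + (106606 - 1*175709)/(-257500) = -298312/((-334961*(-91844))) + (106606 - 175709)*(-1/257500) = -298312/30764158084 - 69103*(-1/257500) = -298312*1/30764158084 + 69103/257500 = -74578/7691039521 + 69103/257500 = 531454700184663/1980442676657500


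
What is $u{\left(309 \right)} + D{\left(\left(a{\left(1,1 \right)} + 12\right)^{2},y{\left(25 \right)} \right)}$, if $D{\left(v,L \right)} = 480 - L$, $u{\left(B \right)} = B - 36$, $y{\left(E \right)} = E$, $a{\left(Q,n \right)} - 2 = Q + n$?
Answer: $728$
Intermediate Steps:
$a{\left(Q,n \right)} = 2 + Q + n$ ($a{\left(Q,n \right)} = 2 + \left(Q + n\right) = 2 + Q + n$)
$u{\left(B \right)} = -36 + B$ ($u{\left(B \right)} = B - 36 = -36 + B$)
$u{\left(309 \right)} + D{\left(\left(a{\left(1,1 \right)} + 12\right)^{2},y{\left(25 \right)} \right)} = \left(-36 + 309\right) + \left(480 - 25\right) = 273 + \left(480 - 25\right) = 273 + 455 = 728$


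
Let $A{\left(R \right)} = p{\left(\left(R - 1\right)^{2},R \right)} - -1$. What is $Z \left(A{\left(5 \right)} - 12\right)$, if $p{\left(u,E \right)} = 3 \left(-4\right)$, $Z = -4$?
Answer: $92$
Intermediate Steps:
$p{\left(u,E \right)} = -12$
$A{\left(R \right)} = -11$ ($A{\left(R \right)} = -12 - -1 = -12 + 1 = -11$)
$Z \left(A{\left(5 \right)} - 12\right) = - 4 \left(-11 - 12\right) = \left(-4\right) \left(-23\right) = 92$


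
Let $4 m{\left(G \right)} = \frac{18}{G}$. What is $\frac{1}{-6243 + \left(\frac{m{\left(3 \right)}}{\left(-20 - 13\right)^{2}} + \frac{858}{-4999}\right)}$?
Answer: $- \frac{3629274}{22658175491} \approx -0.00016017$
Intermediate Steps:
$m{\left(G \right)} = \frac{9}{2 G}$ ($m{\left(G \right)} = \frac{18 \frac{1}{G}}{4} = \frac{9}{2 G}$)
$\frac{1}{-6243 + \left(\frac{m{\left(3 \right)}}{\left(-20 - 13\right)^{2}} + \frac{858}{-4999}\right)} = \frac{1}{-6243 + \left(\frac{\frac{9}{2} \cdot \frac{1}{3}}{\left(-20 - 13\right)^{2}} + \frac{858}{-4999}\right)} = \frac{1}{-6243 + \left(\frac{\frac{9}{2} \cdot \frac{1}{3}}{\left(-33\right)^{2}} + 858 \left(- \frac{1}{4999}\right)\right)} = \frac{1}{-6243 - \left(\frac{858}{4999} - \frac{3}{2 \cdot 1089}\right)} = \frac{1}{-6243 + \left(\frac{3}{2} \cdot \frac{1}{1089} - \frac{858}{4999}\right)} = \frac{1}{-6243 + \left(\frac{1}{726} - \frac{858}{4999}\right)} = \frac{1}{-6243 - \frac{617909}{3629274}} = \frac{1}{- \frac{22658175491}{3629274}} = - \frac{3629274}{22658175491}$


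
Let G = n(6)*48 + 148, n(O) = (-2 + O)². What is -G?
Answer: -916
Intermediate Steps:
G = 916 (G = (-2 + 6)²*48 + 148 = 4²*48 + 148 = 16*48 + 148 = 768 + 148 = 916)
-G = -1*916 = -916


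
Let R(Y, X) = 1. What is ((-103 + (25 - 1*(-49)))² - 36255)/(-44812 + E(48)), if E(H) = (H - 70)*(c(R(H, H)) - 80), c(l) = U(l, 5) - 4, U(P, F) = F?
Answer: 17707/21537 ≈ 0.82217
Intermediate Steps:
c(l) = 1 (c(l) = 5 - 4 = 1)
E(H) = 5530 - 79*H (E(H) = (H - 70)*(1 - 80) = (-70 + H)*(-79) = 5530 - 79*H)
((-103 + (25 - 1*(-49)))² - 36255)/(-44812 + E(48)) = ((-103 + (25 - 1*(-49)))² - 36255)/(-44812 + (5530 - 79*48)) = ((-103 + (25 + 49))² - 36255)/(-44812 + (5530 - 3792)) = ((-103 + 74)² - 36255)/(-44812 + 1738) = ((-29)² - 36255)/(-43074) = (841 - 36255)*(-1/43074) = -35414*(-1/43074) = 17707/21537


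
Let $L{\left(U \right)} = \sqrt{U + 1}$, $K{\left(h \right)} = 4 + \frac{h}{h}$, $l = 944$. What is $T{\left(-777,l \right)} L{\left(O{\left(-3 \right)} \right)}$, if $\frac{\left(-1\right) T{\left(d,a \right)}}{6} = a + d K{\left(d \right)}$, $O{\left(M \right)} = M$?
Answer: $17646 i \sqrt{2} \approx 24955.0 i$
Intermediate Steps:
$K{\left(h \right)} = 5$ ($K{\left(h \right)} = 4 + 1 = 5$)
$T{\left(d,a \right)} = - 30 d - 6 a$ ($T{\left(d,a \right)} = - 6 \left(a + d 5\right) = - 6 \left(a + 5 d\right) = - 30 d - 6 a$)
$L{\left(U \right)} = \sqrt{1 + U}$
$T{\left(-777,l \right)} L{\left(O{\left(-3 \right)} \right)} = \left(\left(-30\right) \left(-777\right) - 5664\right) \sqrt{1 - 3} = \left(23310 - 5664\right) \sqrt{-2} = 17646 i \sqrt{2}$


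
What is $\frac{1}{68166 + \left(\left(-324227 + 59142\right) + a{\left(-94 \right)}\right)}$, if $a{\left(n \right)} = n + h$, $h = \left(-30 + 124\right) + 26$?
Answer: $- \frac{1}{196893} \approx -5.0789 \cdot 10^{-6}$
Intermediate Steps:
$h = 120$ ($h = 94 + 26 = 120$)
$a{\left(n \right)} = 120 + n$ ($a{\left(n \right)} = n + 120 = 120 + n$)
$\frac{1}{68166 + \left(\left(-324227 + 59142\right) + a{\left(-94 \right)}\right)} = \frac{1}{68166 + \left(\left(-324227 + 59142\right) + \left(120 - 94\right)\right)} = \frac{1}{68166 + \left(-265085 + 26\right)} = \frac{1}{68166 - 265059} = \frac{1}{-196893} = - \frac{1}{196893}$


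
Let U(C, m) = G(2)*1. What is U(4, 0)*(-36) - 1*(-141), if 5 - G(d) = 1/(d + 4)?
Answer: -33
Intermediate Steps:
G(d) = 5 - 1/(4 + d) (G(d) = 5 - 1/(d + 4) = 5 - 1/(4 + d))
U(C, m) = 29/6 (U(C, m) = ((19 + 5*2)/(4 + 2))*1 = ((19 + 10)/6)*1 = ((1/6)*29)*1 = (29/6)*1 = 29/6)
U(4, 0)*(-36) - 1*(-141) = (29/6)*(-36) - 1*(-141) = -174 + 141 = -33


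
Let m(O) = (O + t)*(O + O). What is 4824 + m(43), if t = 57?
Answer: 13424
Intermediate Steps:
m(O) = 2*O*(57 + O) (m(O) = (O + 57)*(O + O) = (57 + O)*(2*O) = 2*O*(57 + O))
4824 + m(43) = 4824 + 2*43*(57 + 43) = 4824 + 2*43*100 = 4824 + 8600 = 13424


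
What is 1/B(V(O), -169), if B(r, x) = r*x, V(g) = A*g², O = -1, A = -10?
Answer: 1/1690 ≈ 0.00059172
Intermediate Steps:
V(g) = -10*g²
1/B(V(O), -169) = 1/(-10*(-1)²*(-169)) = 1/(-10*1*(-169)) = 1/(-10*(-169)) = 1/1690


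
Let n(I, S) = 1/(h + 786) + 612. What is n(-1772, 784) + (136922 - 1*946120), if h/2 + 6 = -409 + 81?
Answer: -95413147/118 ≈ -8.0859e+5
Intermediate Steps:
h = -668 (h = -12 + 2*(-409 + 81) = -12 + 2*(-328) = -12 - 656 = -668)
n(I, S) = 72217/118 (n(I, S) = 1/(-668 + 786) + 612 = 1/118 + 612 = 72217/118)
n(-1772, 784) + (136922 - 1*946120) = 72217/118 + (136922 - 1*946120) = 72217/118 + (136922 - 946120) = 72217/118 - 809198 = -95413147/118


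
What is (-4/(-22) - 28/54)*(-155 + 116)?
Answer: 1300/99 ≈ 13.131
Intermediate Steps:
(-4/(-22) - 28/54)*(-155 + 116) = (-4*(-1/22) - 28*1/54)*(-39) = (2/11 - 14/27)*(-39) = -100/297*(-39) = 1300/99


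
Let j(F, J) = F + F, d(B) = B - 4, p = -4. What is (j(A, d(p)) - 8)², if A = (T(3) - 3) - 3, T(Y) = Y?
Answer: 196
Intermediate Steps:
d(B) = -4 + B
A = -3 (A = (3 - 3) - 3 = 0 - 3 = -3)
j(F, J) = 2*F
(j(A, d(p)) - 8)² = (2*(-3) - 8)² = (-6 - 8)² = (-14)² = 196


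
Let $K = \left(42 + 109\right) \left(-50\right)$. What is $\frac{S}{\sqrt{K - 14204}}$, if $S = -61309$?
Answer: $\frac{61309 i \sqrt{21754}}{21754} \approx 415.68 i$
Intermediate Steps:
$K = -7550$ ($K = 151 \left(-50\right) = -7550$)
$\frac{S}{\sqrt{K - 14204}} = - \frac{61309}{\sqrt{-7550 - 14204}} = - \frac{61309}{\sqrt{-21754}} = - \frac{61309}{i \sqrt{21754}} = - 61309 \left(- \frac{i \sqrt{21754}}{21754}\right) = \frac{61309 i \sqrt{21754}}{21754}$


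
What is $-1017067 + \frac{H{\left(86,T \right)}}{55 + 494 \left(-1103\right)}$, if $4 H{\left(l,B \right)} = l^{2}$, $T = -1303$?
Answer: $- \frac{554125564258}{544827} \approx -1.0171 \cdot 10^{6}$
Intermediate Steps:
$H{\left(l,B \right)} = \frac{l^{2}}{4}$
$-1017067 + \frac{H{\left(86,T \right)}}{55 + 494 \left(-1103\right)} = -1017067 + \frac{\frac{1}{4} \cdot 86^{2}}{55 + 494 \left(-1103\right)} = -1017067 + \frac{\frac{1}{4} \cdot 7396}{55 - 544882} = -1017067 + \frac{1849}{-544827} = -1017067 + 1849 \left(- \frac{1}{544827}\right) = -1017067 - \frac{1849}{544827} = - \frac{554125564258}{544827}$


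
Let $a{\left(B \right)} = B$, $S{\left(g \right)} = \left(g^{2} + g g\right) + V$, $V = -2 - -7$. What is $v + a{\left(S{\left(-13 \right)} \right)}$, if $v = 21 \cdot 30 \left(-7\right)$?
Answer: $-4067$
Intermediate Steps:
$V = 5$ ($V = -2 + 7 = 5$)
$S{\left(g \right)} = 5 + 2 g^{2}$ ($S{\left(g \right)} = \left(g^{2} + g g\right) + 5 = \left(g^{2} + g^{2}\right) + 5 = 2 g^{2} + 5 = 5 + 2 g^{2}$)
$v = -4410$ ($v = 630 \left(-7\right) = -4410$)
$v + a{\left(S{\left(-13 \right)} \right)} = -4410 + \left(5 + 2 \left(-13\right)^{2}\right) = -4410 + \left(5 + 2 \cdot 169\right) = -4410 + \left(5 + 338\right) = -4410 + 343 = -4067$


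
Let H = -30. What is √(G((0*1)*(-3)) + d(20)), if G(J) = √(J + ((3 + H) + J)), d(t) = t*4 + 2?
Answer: √(82 + 3*I*√3) ≈ 9.0599 + 0.28677*I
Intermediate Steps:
d(t) = 2 + 4*t (d(t) = 4*t + 2 = 2 + 4*t)
G(J) = √(-27 + 2*J) (G(J) = √(J + ((3 - 30) + J)) = √(J + (-27 + J)) = √(-27 + 2*J))
√(G((0*1)*(-3)) + d(20)) = √(√(-27 + 2*((0*1)*(-3))) + (2 + 4*20)) = √(√(-27 + 2*(0*(-3))) + (2 + 80)) = √(√(-27 + 2*0) + 82) = √(√(-27 + 0) + 82) = √(√(-27) + 82) = √(3*I*√3 + 82) = √(82 + 3*I*√3)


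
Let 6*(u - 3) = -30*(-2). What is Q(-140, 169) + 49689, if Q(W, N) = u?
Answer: 49702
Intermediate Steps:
u = 13 (u = 3 + (-30*(-2))/6 = 3 + (⅙)*60 = 3 + 10 = 13)
Q(W, N) = 13
Q(-140, 169) + 49689 = 13 + 49689 = 49702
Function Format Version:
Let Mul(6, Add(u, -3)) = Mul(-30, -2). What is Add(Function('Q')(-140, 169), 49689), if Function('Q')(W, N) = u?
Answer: 49702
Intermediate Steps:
u = 13 (u = Add(3, Mul(Rational(1, 6), Mul(-30, -2))) = Add(3, Mul(Rational(1, 6), 60)) = Add(3, 10) = 13)
Function('Q')(W, N) = 13
Add(Function('Q')(-140, 169), 49689) = Add(13, 49689) = 49702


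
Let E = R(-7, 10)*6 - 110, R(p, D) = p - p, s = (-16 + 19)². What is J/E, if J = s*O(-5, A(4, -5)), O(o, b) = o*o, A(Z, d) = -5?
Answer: -45/22 ≈ -2.0455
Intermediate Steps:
O(o, b) = o²
s = 9 (s = 3² = 9)
J = 225 (J = 9*(-5)² = 9*25 = 225)
R(p, D) = 0
E = -110 (E = 0*6 - 110 = 0 - 110 = -110)
J/E = 225/(-110) = 225*(-1/110) = -45/22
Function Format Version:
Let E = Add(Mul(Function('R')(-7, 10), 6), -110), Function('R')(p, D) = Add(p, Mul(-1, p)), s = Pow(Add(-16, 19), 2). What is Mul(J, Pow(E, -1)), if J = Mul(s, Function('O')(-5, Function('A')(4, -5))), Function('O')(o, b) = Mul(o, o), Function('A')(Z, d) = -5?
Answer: Rational(-45, 22) ≈ -2.0455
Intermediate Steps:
Function('O')(o, b) = Pow(o, 2)
s = 9 (s = Pow(3, 2) = 9)
J = 225 (J = Mul(9, Pow(-5, 2)) = Mul(9, 25) = 225)
Function('R')(p, D) = 0
E = -110 (E = Add(Mul(0, 6), -110) = Add(0, -110) = -110)
Mul(J, Pow(E, -1)) = Mul(225, Pow(-110, -1)) = Mul(225, Rational(-1, 110)) = Rational(-45, 22)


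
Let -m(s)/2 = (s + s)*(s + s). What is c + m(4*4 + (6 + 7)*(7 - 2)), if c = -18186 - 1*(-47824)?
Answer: -22850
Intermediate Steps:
c = 29638 (c = -18186 + 47824 = 29638)
m(s) = -8*s² (m(s) = -2*(s + s)*(s + s) = -2*2*s*2*s = -8*s²)
c + m(4*4 + (6 + 7)*(7 - 2)) = 29638 - 8*(4*4 + (6 + 7)*(7 - 2))² = 29638 - 8*(16 + 13*5)² = 29638 - 8*(16 + 65)² = 29638 - 8*81² = 29638 - 8*6561 = 29638 - 52488 = -22850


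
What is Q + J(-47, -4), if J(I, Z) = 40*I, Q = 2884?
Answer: 1004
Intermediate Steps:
Q + J(-47, -4) = 2884 + 40*(-47) = 2884 - 1880 = 1004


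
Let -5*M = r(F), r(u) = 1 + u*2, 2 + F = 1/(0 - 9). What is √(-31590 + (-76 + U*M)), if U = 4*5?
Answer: I*√284878/3 ≈ 177.91*I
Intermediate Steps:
F = -19/9 (F = -2 + 1/(0 - 9) = -2 + 1/(-9) = -2 - ⅑ = -19/9 ≈ -2.1111)
r(u) = 1 + 2*u
M = 29/45 (M = -(1 + 2*(-19/9))/5 = -(1 - 38/9)/5 = -⅕*(-29/9) = 29/45 ≈ 0.64444)
U = 20
√(-31590 + (-76 + U*M)) = √(-31590 + (-76 + 20*(29/45))) = √(-31590 + (-76 + 116/9)) = √(-31590 - 568/9) = √(-284878/9) = I*√284878/3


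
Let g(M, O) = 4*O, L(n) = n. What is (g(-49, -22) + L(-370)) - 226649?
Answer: -227107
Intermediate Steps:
(g(-49, -22) + L(-370)) - 226649 = (4*(-22) - 370) - 226649 = (-88 - 370) - 226649 = -458 - 226649 = -227107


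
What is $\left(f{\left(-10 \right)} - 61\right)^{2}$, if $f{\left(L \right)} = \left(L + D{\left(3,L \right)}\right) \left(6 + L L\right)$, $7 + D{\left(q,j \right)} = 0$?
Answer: $3470769$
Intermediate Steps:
$D{\left(q,j \right)} = -7$ ($D{\left(q,j \right)} = -7 + 0 = -7$)
$f{\left(L \right)} = \left(-7 + L\right) \left(6 + L^{2}\right)$ ($f{\left(L \right)} = \left(L - 7\right) \left(6 + L L\right) = \left(-7 + L\right) \left(6 + L^{2}\right)$)
$\left(f{\left(-10 \right)} - 61\right)^{2} = \left(\left(-42 + \left(-10\right)^{3} - 7 \left(-10\right)^{2} + 6 \left(-10\right)\right) - 61\right)^{2} = \left(\left(-42 - 1000 - 700 - 60\right) - 61\right)^{2} = \left(-1802 - 61\right)^{2} = \left(-1863\right)^{2} = 3470769$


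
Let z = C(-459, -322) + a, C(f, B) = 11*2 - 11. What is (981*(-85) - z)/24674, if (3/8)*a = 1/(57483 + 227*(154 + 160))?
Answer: -16107228538/4765573371 ≈ -3.3799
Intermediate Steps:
C(f, B) = 11 (C(f, B) = 22 - 11 = 11)
a = 8/386283 (a = 8/(3*(57483 + 227*(154 + 160))) = 8/(3*(57483 + 227*314)) = 8/(3*(57483 + 71278)) = (8/3)/128761 = (8/3)*(1/128761) = 8/386283 ≈ 2.0710e-5)
z = 4249121/386283 (z = 11 + 8/386283 = 4249121/386283 ≈ 11.000)
(981*(-85) - z)/24674 = (981*(-85) - 1*4249121/386283)/24674 = (-83385 - 4249121/386283)*(1/24674) = -32214457076/386283*1/24674 = -16107228538/4765573371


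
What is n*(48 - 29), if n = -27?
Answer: -513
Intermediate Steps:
n*(48 - 29) = -27*(48 - 29) = -27*19 = -513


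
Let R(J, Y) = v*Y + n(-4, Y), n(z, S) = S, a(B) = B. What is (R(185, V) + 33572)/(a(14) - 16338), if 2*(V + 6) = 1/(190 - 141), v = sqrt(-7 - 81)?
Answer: -3289469/1599752 + 587*I*sqrt(22)/799876 ≈ -2.0562 + 0.0034421*I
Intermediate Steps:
v = 2*I*sqrt(22) (v = sqrt(-88) = 2*I*sqrt(22) ≈ 9.3808*I)
V = -587/98 (V = -6 + 1/(2*(190 - 141)) = -6 + (1/2)/49 = -6 + (1/2)*(1/49) = -6 + 1/98 = -587/98 ≈ -5.9898)
R(J, Y) = Y + 2*I*Y*sqrt(22) (R(J, Y) = (2*I*sqrt(22))*Y + Y = 2*I*Y*sqrt(22) + Y = Y + 2*I*Y*sqrt(22))
(R(185, V) + 33572)/(a(14) - 16338) = (-587*(1 + 2*I*sqrt(22))/98 + 33572)/(14 - 16338) = ((-587/98 - 587*I*sqrt(22)/49) + 33572)/(-16324) = (3289469/98 - 587*I*sqrt(22)/49)*(-1/16324) = -3289469/1599752 + 587*I*sqrt(22)/799876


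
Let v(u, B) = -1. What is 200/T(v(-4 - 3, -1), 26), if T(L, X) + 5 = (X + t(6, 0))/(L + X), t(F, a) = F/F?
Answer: -2500/49 ≈ -51.020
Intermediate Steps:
t(F, a) = 1
T(L, X) = -5 + (1 + X)/(L + X) (T(L, X) = -5 + (X + 1)/(L + X) = -5 + (1 + X)/(L + X))
200/T(v(-4 - 3, -1), 26) = 200/(((1 - 5*(-1) - 4*26)/(-1 + 26))) = 200/(((1 + 5 - 104)/25)) = 200/(((1/25)*(-98))) = 200/(-98/25) = 200*(-25/98) = -2500/49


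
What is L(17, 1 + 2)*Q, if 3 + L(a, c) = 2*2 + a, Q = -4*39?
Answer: -2808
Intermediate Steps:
Q = -156
L(a, c) = 1 + a (L(a, c) = -3 + (2*2 + a) = -3 + (4 + a) = 1 + a)
L(17, 1 + 2)*Q = (1 + 17)*(-156) = 18*(-156) = -2808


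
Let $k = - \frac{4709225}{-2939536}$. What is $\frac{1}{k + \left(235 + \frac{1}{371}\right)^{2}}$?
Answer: $\frac{404600674576}{22345233005729681} \approx 1.8107 \cdot 10^{-5}$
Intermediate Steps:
$k = \frac{4709225}{2939536}$ ($k = \left(-4709225\right) \left(- \frac{1}{2939536}\right) = \frac{4709225}{2939536} \approx 1.602$)
$\frac{1}{k + \left(235 + \frac{1}{371}\right)^{2}} = \frac{1}{\frac{4709225}{2939536} + \left(235 + \frac{1}{371}\right)^{2}} = \frac{1}{\frac{4709225}{2939536} + \left(\frac{87186}{371}\right)^{2}} = \frac{1}{\frac{4709225}{2939536} + \frac{7601398596}{137641}} = \frac{1}{\frac{22345233005729681}{404600674576}} = \frac{404600674576}{22345233005729681}$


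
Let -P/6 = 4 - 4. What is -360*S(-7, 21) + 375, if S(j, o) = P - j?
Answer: -2145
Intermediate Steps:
P = 0 (P = -6*(4 - 4) = -6*0 = 0)
S(j, o) = -j (S(j, o) = 0 - j = -j)
-360*S(-7, 21) + 375 = -(-360)*(-7) + 375 = -360*7 + 375 = -2520 + 375 = -2145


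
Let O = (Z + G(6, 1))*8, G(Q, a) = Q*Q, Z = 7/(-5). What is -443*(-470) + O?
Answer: 1042434/5 ≈ 2.0849e+5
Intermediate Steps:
Z = -7/5 (Z = 7*(-⅕) = -7/5 ≈ -1.4000)
G(Q, a) = Q²
O = 1384/5 (O = (-7/5 + 6²)*8 = (-7/5 + 36)*8 = (173/5)*8 = 1384/5 ≈ 276.80)
-443*(-470) + O = -443*(-470) + 1384/5 = 208210 + 1384/5 = 1042434/5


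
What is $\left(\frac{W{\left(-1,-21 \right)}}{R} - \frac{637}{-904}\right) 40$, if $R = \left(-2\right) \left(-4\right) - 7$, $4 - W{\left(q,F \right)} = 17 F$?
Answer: $\frac{1634905}{113} \approx 14468.0$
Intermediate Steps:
$W{\left(q,F \right)} = 4 - 17 F$
$R = 1$ ($R = 8 - 7 = 1$)
$\left(\frac{W{\left(-1,-21 \right)}}{R} - \frac{637}{-904}\right) 40 = \left(\frac{4 - -357}{1} - \frac{637}{-904}\right) 40 = \left(\left(4 + 357\right) 1 - - \frac{637}{904}\right) 40 = \left(361 \cdot 1 + \frac{637}{904}\right) 40 = \left(361 + \frac{637}{904}\right) 40 = \frac{326981}{904} \cdot 40 = \frac{1634905}{113}$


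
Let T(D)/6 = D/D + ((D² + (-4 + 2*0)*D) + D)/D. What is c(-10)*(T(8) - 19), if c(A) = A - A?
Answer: 0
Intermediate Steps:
T(D) = 6 + 6*(D² - 3*D)/D (T(D) = 6*(D/D + ((D² + (-4 + 2*0)*D) + D)/D) = 6*(1 + ((D² + (-4 + 0)*D) + D)/D) = 6*(1 + ((D² - 4*D) + D)/D) = 6*(1 + (D² - 3*D)/D) = 6 + 6*(D² - 3*D)/D)
c(A) = 0
c(-10)*(T(8) - 19) = 0*((-12 + 6*8) - 19) = 0*((-12 + 48) - 19) = 0*(36 - 19) = 0*17 = 0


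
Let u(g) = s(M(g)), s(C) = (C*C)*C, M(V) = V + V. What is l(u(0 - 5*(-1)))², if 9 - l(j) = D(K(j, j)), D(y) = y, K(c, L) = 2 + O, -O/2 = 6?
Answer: 361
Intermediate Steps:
O = -12 (O = -2*6 = -12)
K(c, L) = -10 (K(c, L) = 2 - 12 = -10)
M(V) = 2*V
s(C) = C³ (s(C) = C²*C = C³)
u(g) = 8*g³ (u(g) = (2*g)³ = 8*g³)
l(j) = 19 (l(j) = 9 - 1*(-10) = 9 + 10 = 19)
l(u(0 - 5*(-1)))² = 19² = 361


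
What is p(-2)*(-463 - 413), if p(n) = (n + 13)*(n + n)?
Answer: 38544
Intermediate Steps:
p(n) = 2*n*(13 + n) (p(n) = (13 + n)*(2*n) = 2*n*(13 + n))
p(-2)*(-463 - 413) = (2*(-2)*(13 - 2))*(-463 - 413) = (2*(-2)*11)*(-876) = -44*(-876) = 38544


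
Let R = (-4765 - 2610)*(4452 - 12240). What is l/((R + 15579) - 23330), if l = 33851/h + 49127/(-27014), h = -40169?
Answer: -222141029/4793645559811318 ≈ -4.6341e-8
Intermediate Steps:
R = 57436500 (R = -7375*(-7788) = 57436500)
l = -222141029/83471182 (l = 33851/(-40169) + 49127/(-27014) = 33851*(-1/40169) + 49127*(-1/27014) = -33851/40169 - 3779/2078 = -222141029/83471182 ≈ -2.6613)
l/((R + 15579) - 23330) = -222141029/(83471182*((57436500 + 15579) - 23330)) = -222141029/(83471182*(57452079 - 23330)) = -222141029/83471182/57428749 = -222141029/83471182*1/57428749 = -222141029/4793645559811318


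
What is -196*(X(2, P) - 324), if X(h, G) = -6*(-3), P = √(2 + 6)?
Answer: 59976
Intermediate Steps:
P = 2*√2 (P = √8 = 2*√2 ≈ 2.8284)
X(h, G) = 18
-196*(X(2, P) - 324) = -196*(18 - 324) = -196*(-306) = 59976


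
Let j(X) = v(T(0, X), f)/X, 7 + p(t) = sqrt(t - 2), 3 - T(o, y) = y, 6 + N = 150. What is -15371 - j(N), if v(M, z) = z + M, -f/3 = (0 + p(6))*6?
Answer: -737791/48 ≈ -15371.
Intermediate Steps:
N = 144 (N = -6 + 150 = 144)
T(o, y) = 3 - y
p(t) = -7 + sqrt(-2 + t) (p(t) = -7 + sqrt(t - 2) = -7 + sqrt(-2 + t))
f = 90 (f = -3*(0 + (-7 + sqrt(-2 + 6)))*6 = -3*(0 + (-7 + sqrt(4)))*6 = -3*(0 + (-7 + 2))*6 = -3*(0 - 5)*6 = -(-15)*6 = -3*(-30) = 90)
v(M, z) = M + z
j(X) = (93 - X)/X (j(X) = ((3 - X) + 90)/X = (93 - X)/X)
-15371 - j(N) = -15371 - (93 - 1*144)/144 = -15371 - (93 - 144)/144 = -15371 - (-51)/144 = -15371 - 1*(-17/48) = -15371 + 17/48 = -737791/48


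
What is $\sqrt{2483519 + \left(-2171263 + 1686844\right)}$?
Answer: $10 \sqrt{19991} \approx 1413.9$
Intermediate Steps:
$\sqrt{2483519 + \left(-2171263 + 1686844\right)} = \sqrt{2483519 - 484419} = \sqrt{1999100} = 10 \sqrt{19991}$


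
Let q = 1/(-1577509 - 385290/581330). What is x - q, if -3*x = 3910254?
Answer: -119530428945756335/91705369226 ≈ -1.3034e+6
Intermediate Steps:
x = -1303418 (x = -1/3*3910254 = -1303418)
q = -58133/91705369226 (q = 1/(-1577509 - 385290*1/581330) = 1/(-1577509 - 38529/58133) = 1/(-91705369226/58133) = -58133/91705369226 ≈ -6.3391e-7)
x - q = -1303418 - 1*(-58133/91705369226) = -1303418 + 58133/91705369226 = -119530428945756335/91705369226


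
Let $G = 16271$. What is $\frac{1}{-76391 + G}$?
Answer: $- \frac{1}{60120} \approx -1.6633 \cdot 10^{-5}$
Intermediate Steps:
$\frac{1}{-76391 + G} = \frac{1}{-76391 + 16271} = \frac{1}{-60120} = - \frac{1}{60120}$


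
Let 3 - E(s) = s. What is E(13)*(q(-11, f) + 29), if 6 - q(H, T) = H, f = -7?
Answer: -460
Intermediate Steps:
E(s) = 3 - s
q(H, T) = 6 - H
E(13)*(q(-11, f) + 29) = (3 - 1*13)*((6 - 1*(-11)) + 29) = (3 - 13)*((6 + 11) + 29) = -10*(17 + 29) = -10*46 = -460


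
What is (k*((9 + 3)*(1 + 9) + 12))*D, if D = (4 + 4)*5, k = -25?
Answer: -132000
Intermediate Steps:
D = 40 (D = 8*5 = 40)
(k*((9 + 3)*(1 + 9) + 12))*D = -25*((9 + 3)*(1 + 9) + 12)*40 = -25*(12*10 + 12)*40 = -25*(120 + 12)*40 = -25*132*40 = -3300*40 = -132000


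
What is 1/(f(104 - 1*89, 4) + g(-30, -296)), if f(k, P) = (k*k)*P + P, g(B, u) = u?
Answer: 1/608 ≈ 0.0016447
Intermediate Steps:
f(k, P) = P + P*k² (f(k, P) = k²*P + P = P*k² + P = P + P*k²)
1/(f(104 - 1*89, 4) + g(-30, -296)) = 1/(4*(1 + (104 - 1*89)²) - 296) = 1/(4*(1 + (104 - 89)²) - 296) = 1/(4*(1 + 15²) - 296) = 1/(4*(1 + 225) - 296) = 1/(4*226 - 296) = 1/(904 - 296) = 1/608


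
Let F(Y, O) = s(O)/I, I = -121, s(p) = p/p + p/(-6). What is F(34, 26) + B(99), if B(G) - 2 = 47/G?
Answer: 2725/1089 ≈ 2.5023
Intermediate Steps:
s(p) = 1 - p/6 (s(p) = 1 + p*(-⅙) = 1 - p/6)
B(G) = 2 + 47/G
F(Y, O) = -1/121 + O/726 (F(Y, O) = (1 - O/6)/(-121) = (1 - O/6)*(-1/121) = -1/121 + O/726)
F(34, 26) + B(99) = (-1/121 + (1/726)*26) + (2 + 47/99) = (-1/121 + 13/363) + (2 + 47*(1/99)) = 10/363 + (2 + 47/99) = 10/363 + 245/99 = 2725/1089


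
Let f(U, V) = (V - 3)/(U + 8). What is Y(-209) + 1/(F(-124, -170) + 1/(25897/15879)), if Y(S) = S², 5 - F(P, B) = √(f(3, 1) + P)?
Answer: 25084966584173969/574275906675 + 670654609*I*√15026/1148551813350 ≈ 43681.0 + 0.071576*I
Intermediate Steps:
f(U, V) = (-3 + V)/(8 + U)
F(P, B) = 5 - √(-2/11 + P) (F(P, B) = 5 - √((-3 + 1)/(8 + 3) + P) = 5 - √(-2/11 + P))
Y(-209) + 1/(F(-124, -170) + 1/(25897/15879)) = (-209)² + 1/((5 - √(-22 + 121*(-124))/11) + 1/(25897/15879)) = 43681 + 1/((5 - √(-22 - 15004)/11) + 1/(25897*(1/15879))) = 43681 + 1/((5 - I*√15026/11) + 1/(25897/15879)) = 43681 + 1/((5 - I*√15026/11) + 15879/25897) = 43681 + 1/(145364/25897 - I*√15026/11)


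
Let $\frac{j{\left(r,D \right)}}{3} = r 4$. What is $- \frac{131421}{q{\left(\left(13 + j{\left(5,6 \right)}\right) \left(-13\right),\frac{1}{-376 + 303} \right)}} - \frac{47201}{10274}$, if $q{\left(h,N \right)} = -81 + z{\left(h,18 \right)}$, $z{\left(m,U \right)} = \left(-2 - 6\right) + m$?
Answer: $\frac{9857763}{80791} \approx 122.02$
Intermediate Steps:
$z{\left(m,U \right)} = -8 + m$
$j{\left(r,D \right)} = 12 r$ ($j{\left(r,D \right)} = 3 r 4 = 3 \cdot 4 r = 12 r$)
$q{\left(h,N \right)} = -89 + h$ ($q{\left(h,N \right)} = -81 + \left(-8 + h\right) = -89 + h$)
$- \frac{131421}{q{\left(\left(13 + j{\left(5,6 \right)}\right) \left(-13\right),\frac{1}{-376 + 303} \right)}} - \frac{47201}{10274} = - \frac{131421}{-89 + \left(13 + 12 \cdot 5\right) \left(-13\right)} - \frac{47201}{10274} = - \frac{131421}{-89 + \left(13 + 60\right) \left(-13\right)} - \frac{4291}{934} = - \frac{131421}{-89 + 73 \left(-13\right)} - \frac{4291}{934} = - \frac{131421}{-89 - 949} - \frac{4291}{934} = - \frac{131421}{-1038} - \frac{4291}{934} = \left(-131421\right) \left(- \frac{1}{1038}\right) - \frac{4291}{934} = \frac{43807}{346} - \frac{4291}{934} = \frac{9857763}{80791}$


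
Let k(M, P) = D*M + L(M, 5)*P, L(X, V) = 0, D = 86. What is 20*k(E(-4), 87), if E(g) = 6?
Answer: 10320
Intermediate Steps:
k(M, P) = 86*M (k(M, P) = 86*M + 0*P = 86*M + 0 = 86*M)
20*k(E(-4), 87) = 20*(86*6) = 20*516 = 10320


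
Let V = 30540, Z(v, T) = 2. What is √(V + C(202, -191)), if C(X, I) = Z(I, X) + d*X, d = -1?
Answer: 2*√7585 ≈ 174.18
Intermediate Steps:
C(X, I) = 2 - X
√(V + C(202, -191)) = √(30540 + (2 - 1*202)) = √(30540 + (2 - 202)) = √(30540 - 200) = √30340 = 2*√7585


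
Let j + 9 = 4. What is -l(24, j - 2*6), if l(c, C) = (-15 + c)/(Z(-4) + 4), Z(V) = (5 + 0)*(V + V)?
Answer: 1/4 ≈ 0.25000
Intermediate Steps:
j = -5 (j = -9 + 4 = -5)
Z(V) = 10*V (Z(V) = 5*(2*V) = 10*V)
l(c, C) = 5/12 - c/36 (l(c, C) = (-15 + c)/(10*(-4) + 4) = (-15 + c)/(-40 + 4) = (-15 + c)/(-36) = (-15 + c)*(-1/36) = 5/12 - c/36)
-l(24, j - 2*6) = -(5/12 - 1/36*24) = -(5/12 - 2/3) = -1*(-1/4) = 1/4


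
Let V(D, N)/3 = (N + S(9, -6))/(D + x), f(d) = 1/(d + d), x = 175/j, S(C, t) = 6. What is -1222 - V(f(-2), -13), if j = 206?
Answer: -293182/247 ≈ -1187.0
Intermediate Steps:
x = 175/206 ≈ 0.84951
f(d) = 1/(2*d)
V(D, N) = 3*(6 + N)/(175/206 + D) (V(D, N) = 3*((N + 6)/(D + 175/206)) = 3*((6 + N)/(175/206 + D)) = 3*(6 + N)/(175/206 + D))
-1222 - V(f(-2), -13) = -1222 - 618*(6 - 13)/(175 + 206*((1/2)/(-2))) = -1222 - 618*(-7)/(175 + 206*((1/2)*(-1/2))) = -1222 - 618*(-7)/(175 + 206*(-1/4)) = -1222 - 618*(-7)/(175 - 103/2) = -1222 - 618*(-7)/247/2 = -1222 - 618*2*(-7)/247 = -1222 - 1*(-8652/247) = -1222 + 8652/247 = -293182/247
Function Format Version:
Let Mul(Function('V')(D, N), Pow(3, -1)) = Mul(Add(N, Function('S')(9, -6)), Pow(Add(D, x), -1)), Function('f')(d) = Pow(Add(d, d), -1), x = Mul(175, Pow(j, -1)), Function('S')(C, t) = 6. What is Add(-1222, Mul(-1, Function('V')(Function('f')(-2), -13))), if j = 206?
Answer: Rational(-293182, 247) ≈ -1187.0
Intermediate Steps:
x = Rational(175, 206) (x = Mul(175, Pow(206, -1)) = Mul(175, Rational(1, 206)) = Rational(175, 206) ≈ 0.84951)
Function('f')(d) = Mul(Rational(1, 2), Pow(d, -1)) (Function('f')(d) = Pow(Mul(2, d), -1) = Mul(Rational(1, 2), Pow(d, -1)))
Function('V')(D, N) = Mul(3, Pow(Add(Rational(175, 206), D), -1), Add(6, N)) (Function('V')(D, N) = Mul(3, Mul(Add(N, 6), Pow(Add(D, Rational(175, 206)), -1))) = Mul(3, Mul(Add(6, N), Pow(Add(Rational(175, 206), D), -1))) = Mul(3, Mul(Pow(Add(Rational(175, 206), D), -1), Add(6, N))) = Mul(3, Pow(Add(Rational(175, 206), D), -1), Add(6, N)))
Add(-1222, Mul(-1, Function('V')(Function('f')(-2), -13))) = Add(-1222, Mul(-1, Mul(618, Pow(Add(175, Mul(206, Mul(Rational(1, 2), Pow(-2, -1)))), -1), Add(6, -13)))) = Add(-1222, Mul(-1, Mul(618, Pow(Add(175, Mul(206, Mul(Rational(1, 2), Rational(-1, 2)))), -1), -7))) = Add(-1222, Mul(-1, Mul(618, Pow(Add(175, Mul(206, Rational(-1, 4))), -1), -7))) = Add(-1222, Mul(-1, Mul(618, Pow(Add(175, Rational(-103, 2)), -1), -7))) = Add(-1222, Mul(-1, Mul(618, Pow(Rational(247, 2), -1), -7))) = Add(-1222, Mul(-1, Mul(618, Rational(2, 247), -7))) = Add(-1222, Mul(-1, Rational(-8652, 247))) = Add(-1222, Rational(8652, 247)) = Rational(-293182, 247)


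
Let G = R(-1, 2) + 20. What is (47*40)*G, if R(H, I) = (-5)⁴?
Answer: 1212600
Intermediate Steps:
R(H, I) = 625
G = 645 (G = 625 + 20 = 645)
(47*40)*G = (47*40)*645 = 1880*645 = 1212600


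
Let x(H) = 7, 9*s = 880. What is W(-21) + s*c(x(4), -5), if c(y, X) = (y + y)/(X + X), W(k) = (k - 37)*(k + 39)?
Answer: -10628/9 ≈ -1180.9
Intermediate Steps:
s = 880/9 (s = (1/9)*880 = 880/9 ≈ 97.778)
W(k) = (-37 + k)*(39 + k)
c(y, X) = y/X (c(y, X) = (2*y)/((2*X)) = (2*y)*(1/(2*X)) = y/X)
W(-21) + s*c(x(4), -5) = (-1443 + (-21)**2 + 2*(-21)) + 880*(7/(-5))/9 = (-1443 + 441 - 42) + 880*(7*(-1/5))/9 = -1044 + (880/9)*(-7/5) = -1044 - 1232/9 = -10628/9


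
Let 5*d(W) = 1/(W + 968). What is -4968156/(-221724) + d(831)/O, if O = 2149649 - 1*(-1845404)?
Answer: 14877764879831032/663980265557595 ≈ 22.407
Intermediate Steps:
O = 3995053 (O = 2149649 + 1845404 = 3995053)
d(W) = 1/(5*(968 + W)) (d(W) = 1/(5*(W + 968)) = 1/(5*(968 + W)))
-4968156/(-221724) + d(831)/O = -4968156/(-221724) + (1/(5*(968 + 831)))/3995053 = -4968156*(-1/221724) + ((⅕)/1799)*(1/3995053) = 414013/18477 + ((⅕)*(1/1799))*(1/3995053) = 414013/18477 + (1/8995)*(1/3995053) = 414013/18477 + 1/35935501735 = 14877764879831032/663980265557595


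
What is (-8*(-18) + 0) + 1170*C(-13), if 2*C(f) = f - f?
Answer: 144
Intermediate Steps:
C(f) = 0 (C(f) = (f - f)/2 = (½)*0 = 0)
(-8*(-18) + 0) + 1170*C(-13) = (-8*(-18) + 0) + 1170*0 = (144 + 0) + 0 = 144 + 0 = 144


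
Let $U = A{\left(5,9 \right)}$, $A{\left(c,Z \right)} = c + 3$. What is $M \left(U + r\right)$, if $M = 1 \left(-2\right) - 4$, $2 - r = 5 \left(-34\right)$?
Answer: $-1080$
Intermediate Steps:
$r = 172$ ($r = 2 - 5 \left(-34\right) = 2 - -170 = 2 + 170 = 172$)
$M = -6$ ($M = -2 - 4 = -6$)
$A{\left(c,Z \right)} = 3 + c$
$U = 8$ ($U = 3 + 5 = 8$)
$M \left(U + r\right) = - 6 \left(8 + 172\right) = \left(-6\right) 180 = -1080$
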